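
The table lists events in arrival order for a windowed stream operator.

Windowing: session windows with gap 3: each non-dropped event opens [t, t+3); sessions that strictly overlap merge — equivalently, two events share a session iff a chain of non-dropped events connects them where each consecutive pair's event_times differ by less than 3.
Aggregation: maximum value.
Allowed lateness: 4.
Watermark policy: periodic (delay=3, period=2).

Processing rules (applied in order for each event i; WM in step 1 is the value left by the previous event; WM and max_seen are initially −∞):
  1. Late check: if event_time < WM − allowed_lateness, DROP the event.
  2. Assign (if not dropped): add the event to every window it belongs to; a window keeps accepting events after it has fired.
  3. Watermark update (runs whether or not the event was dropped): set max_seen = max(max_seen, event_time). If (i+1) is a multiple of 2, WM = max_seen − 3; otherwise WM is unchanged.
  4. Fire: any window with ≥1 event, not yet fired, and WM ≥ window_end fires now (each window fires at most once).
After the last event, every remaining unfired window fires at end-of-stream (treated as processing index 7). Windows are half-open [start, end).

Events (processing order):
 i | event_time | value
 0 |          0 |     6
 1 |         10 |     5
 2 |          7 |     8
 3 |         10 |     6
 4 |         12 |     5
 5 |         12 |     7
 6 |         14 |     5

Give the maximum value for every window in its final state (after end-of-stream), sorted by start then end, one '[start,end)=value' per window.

[0,3)=6 [7,10)=8 [10,17)=7

i=0 t=0 v=6: → [0,3); WM=−∞
i=1 t=10 v=5: → [10,13); WM=7
i=2 t=7 v=8: → [7,10); WM=7
i=3 t=10 v=6: → [10,13); WM=7
i=4 t=12 v=5: → [10,15); WM=7
i=5 t=12 v=7: → [10,15); WM=9
i=6 t=14 v=5: → [10,17); WM=9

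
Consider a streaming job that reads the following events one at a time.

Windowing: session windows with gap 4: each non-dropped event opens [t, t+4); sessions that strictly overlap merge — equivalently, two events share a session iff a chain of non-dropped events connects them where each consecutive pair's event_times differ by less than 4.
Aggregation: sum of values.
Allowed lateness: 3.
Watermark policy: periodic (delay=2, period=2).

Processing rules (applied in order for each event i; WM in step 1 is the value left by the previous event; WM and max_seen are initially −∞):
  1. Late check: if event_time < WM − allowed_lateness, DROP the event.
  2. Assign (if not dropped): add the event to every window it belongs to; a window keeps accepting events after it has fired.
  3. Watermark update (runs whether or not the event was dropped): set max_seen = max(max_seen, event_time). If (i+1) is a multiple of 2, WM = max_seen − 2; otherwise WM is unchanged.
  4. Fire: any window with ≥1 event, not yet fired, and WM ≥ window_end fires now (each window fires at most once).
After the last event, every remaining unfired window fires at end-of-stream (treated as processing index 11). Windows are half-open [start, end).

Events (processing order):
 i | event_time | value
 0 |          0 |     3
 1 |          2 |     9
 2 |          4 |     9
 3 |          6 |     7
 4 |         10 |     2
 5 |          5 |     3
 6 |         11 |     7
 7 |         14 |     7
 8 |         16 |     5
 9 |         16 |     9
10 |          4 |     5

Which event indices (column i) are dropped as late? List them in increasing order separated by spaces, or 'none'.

10

i=0 t=0 v=3: → [0,4); WM=−∞
i=1 t=2 v=9: → [0,6); WM=0
i=2 t=4 v=9: → [0,8); WM=0
i=3 t=6 v=7: → [0,10); WM=4
i=4 t=10 v=2: → [10,14); WM=4
i=5 t=5 v=3: → [0,10); WM=8
i=6 t=11 v=7: → [10,15); WM=8
i=7 t=14 v=7: → [10,18); WM=12
i=8 t=16 v=5: → [10,20); WM=12
i=9 t=16 v=9: → [10,20); WM=14
i=10 t=4 v=5: DROP (t<14-3); WM=14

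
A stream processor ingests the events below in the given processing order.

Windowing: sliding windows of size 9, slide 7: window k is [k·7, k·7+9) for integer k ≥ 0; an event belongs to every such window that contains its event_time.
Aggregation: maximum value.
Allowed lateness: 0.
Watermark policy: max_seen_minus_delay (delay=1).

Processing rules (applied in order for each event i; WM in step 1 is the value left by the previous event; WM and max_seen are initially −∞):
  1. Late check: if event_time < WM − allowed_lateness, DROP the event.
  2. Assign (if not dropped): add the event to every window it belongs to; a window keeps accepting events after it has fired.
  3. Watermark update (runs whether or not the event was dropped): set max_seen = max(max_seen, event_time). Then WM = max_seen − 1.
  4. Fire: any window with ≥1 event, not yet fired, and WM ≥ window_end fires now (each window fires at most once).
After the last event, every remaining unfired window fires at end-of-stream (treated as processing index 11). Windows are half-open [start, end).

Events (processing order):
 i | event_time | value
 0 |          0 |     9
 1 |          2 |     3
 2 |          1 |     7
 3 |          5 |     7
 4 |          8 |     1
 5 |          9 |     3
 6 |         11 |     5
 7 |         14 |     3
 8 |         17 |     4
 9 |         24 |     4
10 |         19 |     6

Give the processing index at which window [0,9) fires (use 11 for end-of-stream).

i=0 t=0 v=9: → [0,9); WM=-1
i=1 t=2 v=3: → [0,9); WM=1
i=2 t=1 v=7: → [0,9); WM=1
i=3 t=5 v=7: → [0,9); WM=4
i=4 t=8 v=1: → [7,16),[0,9); WM=7
i=5 t=9 v=3: → [7,16); WM=8
i=6 t=11 v=5: → [7,16); WM=10; [0,9) fires=9
i=7 t=14 v=3: → [14,23),[7,16); WM=13
i=8 t=17 v=4: → [14,23); WM=16; [7,16) fires=5
i=9 t=24 v=4: → [21,30); WM=23; [14,23) fires=4
i=10 t=19 v=6: DROP (t<23-0); WM=23

6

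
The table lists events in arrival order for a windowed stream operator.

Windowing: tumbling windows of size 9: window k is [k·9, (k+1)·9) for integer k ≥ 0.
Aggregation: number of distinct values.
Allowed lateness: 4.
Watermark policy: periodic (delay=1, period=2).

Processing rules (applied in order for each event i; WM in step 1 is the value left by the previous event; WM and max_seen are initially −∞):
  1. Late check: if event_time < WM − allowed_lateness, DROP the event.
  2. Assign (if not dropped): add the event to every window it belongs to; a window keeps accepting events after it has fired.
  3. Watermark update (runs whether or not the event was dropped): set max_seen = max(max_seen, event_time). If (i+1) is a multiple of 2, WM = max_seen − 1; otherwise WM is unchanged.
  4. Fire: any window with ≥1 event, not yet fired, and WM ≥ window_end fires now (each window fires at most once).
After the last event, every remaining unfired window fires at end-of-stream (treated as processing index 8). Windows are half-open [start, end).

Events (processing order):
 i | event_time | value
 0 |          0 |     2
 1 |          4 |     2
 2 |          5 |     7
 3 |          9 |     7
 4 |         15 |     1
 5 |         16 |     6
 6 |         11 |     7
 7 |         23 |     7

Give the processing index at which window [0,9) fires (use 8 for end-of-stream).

5

i=0 t=0 v=2: → [0,9); WM=−∞
i=1 t=4 v=2: → [0,9); WM=3
i=2 t=5 v=7: → [0,9); WM=3
i=3 t=9 v=7: → [9,18); WM=8
i=4 t=15 v=1: → [9,18); WM=8
i=5 t=16 v=6: → [9,18); WM=15; [0,9) fires=2
i=6 t=11 v=7: → [9,18); WM=15
i=7 t=23 v=7: → [18,27); WM=22; [9,18) fires=3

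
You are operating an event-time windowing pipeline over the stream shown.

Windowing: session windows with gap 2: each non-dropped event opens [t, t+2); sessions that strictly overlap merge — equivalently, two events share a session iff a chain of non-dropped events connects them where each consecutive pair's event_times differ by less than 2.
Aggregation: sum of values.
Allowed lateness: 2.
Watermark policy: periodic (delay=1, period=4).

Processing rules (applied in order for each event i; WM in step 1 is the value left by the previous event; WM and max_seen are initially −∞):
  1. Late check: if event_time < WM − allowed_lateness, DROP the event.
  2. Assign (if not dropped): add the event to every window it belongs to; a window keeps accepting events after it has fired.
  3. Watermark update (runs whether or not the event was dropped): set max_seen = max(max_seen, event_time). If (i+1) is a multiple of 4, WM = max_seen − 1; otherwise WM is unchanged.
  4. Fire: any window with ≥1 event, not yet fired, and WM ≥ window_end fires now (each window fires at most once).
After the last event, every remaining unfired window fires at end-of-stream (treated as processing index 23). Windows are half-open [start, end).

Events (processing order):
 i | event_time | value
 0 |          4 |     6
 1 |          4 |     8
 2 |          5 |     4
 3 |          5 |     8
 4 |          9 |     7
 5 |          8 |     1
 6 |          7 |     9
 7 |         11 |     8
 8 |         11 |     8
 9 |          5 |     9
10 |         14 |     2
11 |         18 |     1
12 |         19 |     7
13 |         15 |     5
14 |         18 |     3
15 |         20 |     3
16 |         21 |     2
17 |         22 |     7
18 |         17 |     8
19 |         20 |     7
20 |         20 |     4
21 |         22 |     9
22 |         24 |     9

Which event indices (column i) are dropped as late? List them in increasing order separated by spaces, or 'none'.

9

i=0 t=4 v=6: → [4,6); WM=−∞
i=1 t=4 v=8: → [4,6); WM=−∞
i=2 t=5 v=4: → [4,7); WM=−∞
i=3 t=5 v=8: → [4,7); WM=4
i=4 t=9 v=7: → [9,11); WM=4
i=5 t=8 v=1: → [8,11); WM=4
i=6 t=7 v=9: → [7,11); WM=4
i=7 t=11 v=8: → [11,13); WM=10
i=8 t=11 v=8: → [11,13); WM=10
i=9 t=5 v=9: DROP (t<10-2); WM=10
i=10 t=14 v=2: → [14,16); WM=10
i=11 t=18 v=1: → [18,20); WM=17
i=12 t=19 v=7: → [18,21); WM=17
i=13 t=15 v=5: → [14,17); WM=17
i=14 t=18 v=3: → [18,21); WM=17
i=15 t=20 v=3: → [18,22); WM=19
i=16 t=21 v=2: → [18,23); WM=19
i=17 t=22 v=7: → [18,24); WM=19
i=18 t=17 v=8: → [17,24); WM=19
i=19 t=20 v=7: → [17,24); WM=21
i=20 t=20 v=4: → [17,24); WM=21
i=21 t=22 v=9: → [17,24); WM=21
i=22 t=24 v=9: → [24,26); WM=21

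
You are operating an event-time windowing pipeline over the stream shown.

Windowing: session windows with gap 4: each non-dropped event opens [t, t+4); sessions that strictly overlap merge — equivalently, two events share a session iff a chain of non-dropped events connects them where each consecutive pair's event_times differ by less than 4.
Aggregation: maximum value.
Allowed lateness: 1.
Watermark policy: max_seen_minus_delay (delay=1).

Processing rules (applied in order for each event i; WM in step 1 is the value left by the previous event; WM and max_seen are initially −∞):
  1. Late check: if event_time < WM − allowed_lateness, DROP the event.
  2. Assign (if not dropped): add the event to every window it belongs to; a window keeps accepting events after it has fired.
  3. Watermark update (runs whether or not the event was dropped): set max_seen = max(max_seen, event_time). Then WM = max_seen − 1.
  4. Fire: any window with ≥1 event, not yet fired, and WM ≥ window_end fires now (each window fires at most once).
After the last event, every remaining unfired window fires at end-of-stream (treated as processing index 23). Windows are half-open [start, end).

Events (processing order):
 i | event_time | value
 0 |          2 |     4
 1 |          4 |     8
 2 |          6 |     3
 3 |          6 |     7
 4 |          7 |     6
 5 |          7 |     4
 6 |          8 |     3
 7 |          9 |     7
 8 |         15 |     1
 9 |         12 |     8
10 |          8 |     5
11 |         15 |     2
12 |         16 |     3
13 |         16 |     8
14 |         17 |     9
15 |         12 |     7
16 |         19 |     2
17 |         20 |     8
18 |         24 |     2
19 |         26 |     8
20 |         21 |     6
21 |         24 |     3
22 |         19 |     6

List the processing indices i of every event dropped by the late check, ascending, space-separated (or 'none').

i=0 t=2 v=4: → [2,6); WM=1
i=1 t=4 v=8: → [2,8); WM=3
i=2 t=6 v=3: → [2,10); WM=5
i=3 t=6 v=7: → [2,10); WM=5
i=4 t=7 v=6: → [2,11); WM=6
i=5 t=7 v=4: → [2,11); WM=6
i=6 t=8 v=3: → [2,12); WM=7
i=7 t=9 v=7: → [2,13); WM=8
i=8 t=15 v=1: → [15,19); WM=14
i=9 t=12 v=8: DROP (t<14-1); WM=14
i=10 t=8 v=5: DROP (t<14-1); WM=14
i=11 t=15 v=2: → [15,19); WM=14
i=12 t=16 v=3: → [15,20); WM=15
i=13 t=16 v=8: → [15,20); WM=15
i=14 t=17 v=9: → [15,21); WM=16
i=15 t=12 v=7: DROP (t<16-1); WM=16
i=16 t=19 v=2: → [15,23); WM=18
i=17 t=20 v=8: → [15,24); WM=19
i=18 t=24 v=2: → [24,28); WM=23
i=19 t=26 v=8: → [24,30); WM=25
i=20 t=21 v=6: DROP (t<25-1); WM=25
i=21 t=24 v=3: → [24,30); WM=25
i=22 t=19 v=6: DROP (t<25-1); WM=25

9 10 15 20 22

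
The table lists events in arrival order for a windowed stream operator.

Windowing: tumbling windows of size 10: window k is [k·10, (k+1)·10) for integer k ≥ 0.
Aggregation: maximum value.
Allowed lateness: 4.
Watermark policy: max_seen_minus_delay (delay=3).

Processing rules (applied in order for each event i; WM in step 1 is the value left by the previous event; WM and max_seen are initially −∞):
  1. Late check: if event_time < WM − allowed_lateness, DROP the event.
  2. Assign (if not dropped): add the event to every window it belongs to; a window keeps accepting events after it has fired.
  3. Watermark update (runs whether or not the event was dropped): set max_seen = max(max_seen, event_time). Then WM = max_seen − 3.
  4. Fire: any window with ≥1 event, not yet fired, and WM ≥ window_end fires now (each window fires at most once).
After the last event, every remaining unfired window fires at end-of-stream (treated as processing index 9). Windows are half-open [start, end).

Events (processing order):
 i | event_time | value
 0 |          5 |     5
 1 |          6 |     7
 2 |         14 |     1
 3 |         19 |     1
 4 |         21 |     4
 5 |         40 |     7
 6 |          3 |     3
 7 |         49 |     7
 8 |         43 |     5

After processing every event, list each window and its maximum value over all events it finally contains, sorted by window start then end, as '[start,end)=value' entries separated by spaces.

i=0 t=5 v=5: → [0,10); WM=2
i=1 t=6 v=7: → [0,10); WM=3
i=2 t=14 v=1: → [10,20); WM=11; [0,10) fires=7
i=3 t=19 v=1: → [10,20); WM=16
i=4 t=21 v=4: → [20,30); WM=18
i=5 t=40 v=7: → [40,50); WM=37; [10,20) fires=1 [20,30) fires=4
i=6 t=3 v=3: DROP (t<37-4); WM=37
i=7 t=49 v=7: → [40,50); WM=46
i=8 t=43 v=5: → [40,50); WM=46

[0,10)=7 [10,20)=1 [20,30)=4 [40,50)=7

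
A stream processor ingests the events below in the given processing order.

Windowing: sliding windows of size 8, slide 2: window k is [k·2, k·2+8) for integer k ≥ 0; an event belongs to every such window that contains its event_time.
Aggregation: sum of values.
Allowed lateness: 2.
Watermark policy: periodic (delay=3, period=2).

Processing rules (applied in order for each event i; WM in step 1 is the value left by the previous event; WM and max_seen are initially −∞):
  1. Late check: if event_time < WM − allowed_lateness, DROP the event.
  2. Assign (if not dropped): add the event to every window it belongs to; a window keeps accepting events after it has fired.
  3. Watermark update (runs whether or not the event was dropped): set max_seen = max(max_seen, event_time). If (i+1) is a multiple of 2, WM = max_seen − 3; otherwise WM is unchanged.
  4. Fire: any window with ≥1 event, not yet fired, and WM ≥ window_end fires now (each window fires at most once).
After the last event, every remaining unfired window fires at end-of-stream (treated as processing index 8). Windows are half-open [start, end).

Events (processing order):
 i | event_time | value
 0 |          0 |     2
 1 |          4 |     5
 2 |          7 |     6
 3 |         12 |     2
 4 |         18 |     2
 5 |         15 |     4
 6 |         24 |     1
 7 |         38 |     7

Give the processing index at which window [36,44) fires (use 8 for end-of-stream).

i=0 t=0 v=2: → [0,8); WM=−∞
i=1 t=4 v=5: → [4,12),[2,10),[0,8); WM=1
i=2 t=7 v=6: → [6,14),[4,12),[2,10),[0,8); WM=1
i=3 t=12 v=2: → [12,20),[10,18),[8,16),[6,14); WM=9; [0,8) fires=13
i=4 t=18 v=2: → [18,26),[16,24),[14,22),[12,20); WM=9
i=5 t=15 v=4: → [14,22),[12,20),[10,18),[8,16); WM=15; [2,10) fires=11 [4,12) fires=11 [6,14) fires=8
i=6 t=24 v=1: → [24,32),[22,30),[20,28),[18,26); WM=15
i=7 t=38 v=7: → [38,46),[36,44),[34,42),[32,40); WM=35; [8,16) fires=6 [10,18) fires=6 [12,20) fires=8 [14,22) fires=6 [16,24) fires=2 [18,26) fires=3 [20,28) fires=1 [22,30) fires=1 [24,32) fires=1

8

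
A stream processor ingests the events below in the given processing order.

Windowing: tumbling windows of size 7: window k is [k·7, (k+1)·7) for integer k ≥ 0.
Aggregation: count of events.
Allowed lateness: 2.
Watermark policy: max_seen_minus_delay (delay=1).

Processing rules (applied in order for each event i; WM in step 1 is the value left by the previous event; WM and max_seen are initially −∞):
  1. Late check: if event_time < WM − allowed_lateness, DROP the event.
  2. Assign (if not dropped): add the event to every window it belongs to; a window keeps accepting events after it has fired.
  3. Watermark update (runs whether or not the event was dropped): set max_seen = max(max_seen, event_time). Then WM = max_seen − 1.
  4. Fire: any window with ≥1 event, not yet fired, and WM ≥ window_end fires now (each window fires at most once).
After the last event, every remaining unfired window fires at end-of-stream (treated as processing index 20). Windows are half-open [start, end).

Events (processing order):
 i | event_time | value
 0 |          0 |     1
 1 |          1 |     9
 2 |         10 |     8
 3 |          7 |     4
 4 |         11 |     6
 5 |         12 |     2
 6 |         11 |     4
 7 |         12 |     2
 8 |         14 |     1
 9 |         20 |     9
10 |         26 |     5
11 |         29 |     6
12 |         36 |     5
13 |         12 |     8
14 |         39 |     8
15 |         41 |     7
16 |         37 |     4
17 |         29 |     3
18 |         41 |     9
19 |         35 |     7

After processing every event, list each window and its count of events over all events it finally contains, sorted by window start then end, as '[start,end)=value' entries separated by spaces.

[0,7)=2 [7,14)=6 [14,21)=2 [21,28)=1 [28,35)=1 [35,42)=4

i=0 t=0 v=1: → [0,7); WM=-1
i=1 t=1 v=9: → [0,7); WM=0
i=2 t=10 v=8: → [7,14); WM=9; [0,7) fires=2
i=3 t=7 v=4: → [7,14); WM=9
i=4 t=11 v=6: → [7,14); WM=10
i=5 t=12 v=2: → [7,14); WM=11
i=6 t=11 v=4: → [7,14); WM=11
i=7 t=12 v=2: → [7,14); WM=11
i=8 t=14 v=1: → [14,21); WM=13
i=9 t=20 v=9: → [14,21); WM=19; [7,14) fires=6
i=10 t=26 v=5: → [21,28); WM=25; [14,21) fires=2
i=11 t=29 v=6: → [28,35); WM=28; [21,28) fires=1
i=12 t=36 v=5: → [35,42); WM=35; [28,35) fires=1
i=13 t=12 v=8: DROP (t<35-2); WM=35
i=14 t=39 v=8: → [35,42); WM=38
i=15 t=41 v=7: → [35,42); WM=40
i=16 t=37 v=4: DROP (t<40-2); WM=40
i=17 t=29 v=3: DROP (t<40-2); WM=40
i=18 t=41 v=9: → [35,42); WM=40
i=19 t=35 v=7: DROP (t<40-2); WM=40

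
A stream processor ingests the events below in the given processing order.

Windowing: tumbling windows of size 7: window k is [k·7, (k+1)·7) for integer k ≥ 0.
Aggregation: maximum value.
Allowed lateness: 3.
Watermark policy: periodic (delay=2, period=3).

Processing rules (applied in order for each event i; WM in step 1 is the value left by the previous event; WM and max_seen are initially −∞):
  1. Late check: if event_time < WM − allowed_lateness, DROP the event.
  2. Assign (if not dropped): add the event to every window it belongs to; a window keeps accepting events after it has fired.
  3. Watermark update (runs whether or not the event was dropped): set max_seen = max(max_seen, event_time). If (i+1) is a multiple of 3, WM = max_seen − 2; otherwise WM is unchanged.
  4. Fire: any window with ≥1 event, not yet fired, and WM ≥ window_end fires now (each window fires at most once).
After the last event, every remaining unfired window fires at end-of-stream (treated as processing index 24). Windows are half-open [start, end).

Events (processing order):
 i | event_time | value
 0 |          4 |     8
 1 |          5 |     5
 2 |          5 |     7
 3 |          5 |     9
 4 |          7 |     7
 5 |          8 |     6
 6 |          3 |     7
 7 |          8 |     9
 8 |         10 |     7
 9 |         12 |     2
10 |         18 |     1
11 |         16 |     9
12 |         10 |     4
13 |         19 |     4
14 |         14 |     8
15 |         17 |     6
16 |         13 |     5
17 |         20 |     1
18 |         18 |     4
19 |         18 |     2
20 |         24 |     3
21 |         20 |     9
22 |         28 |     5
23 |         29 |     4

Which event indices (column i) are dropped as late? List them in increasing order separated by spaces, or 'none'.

12 16

i=0 t=4 v=8: → [0,7); WM=−∞
i=1 t=5 v=5: → [0,7); WM=−∞
i=2 t=5 v=7: → [0,7); WM=3
i=3 t=5 v=9: → [0,7); WM=3
i=4 t=7 v=7: → [7,14); WM=3
i=5 t=8 v=6: → [7,14); WM=6
i=6 t=3 v=7: → [0,7); WM=6
i=7 t=8 v=9: → [7,14); WM=6
i=8 t=10 v=7: → [7,14); WM=8; [0,7) fires=9
i=9 t=12 v=2: → [7,14); WM=8
i=10 t=18 v=1: → [14,21); WM=8
i=11 t=16 v=9: → [14,21); WM=16; [7,14) fires=9
i=12 t=10 v=4: DROP (t<16-3); WM=16
i=13 t=19 v=4: → [14,21); WM=16
i=14 t=14 v=8: → [14,21); WM=17
i=15 t=17 v=6: → [14,21); WM=17
i=16 t=13 v=5: DROP (t<17-3); WM=17
i=17 t=20 v=1: → [14,21); WM=18
i=18 t=18 v=4: → [14,21); WM=18
i=19 t=18 v=2: → [14,21); WM=18
i=20 t=24 v=3: → [21,28); WM=22; [14,21) fires=9
i=21 t=20 v=9: → [14,21); WM=22
i=22 t=28 v=5: → [28,35); WM=22
i=23 t=29 v=4: → [28,35); WM=27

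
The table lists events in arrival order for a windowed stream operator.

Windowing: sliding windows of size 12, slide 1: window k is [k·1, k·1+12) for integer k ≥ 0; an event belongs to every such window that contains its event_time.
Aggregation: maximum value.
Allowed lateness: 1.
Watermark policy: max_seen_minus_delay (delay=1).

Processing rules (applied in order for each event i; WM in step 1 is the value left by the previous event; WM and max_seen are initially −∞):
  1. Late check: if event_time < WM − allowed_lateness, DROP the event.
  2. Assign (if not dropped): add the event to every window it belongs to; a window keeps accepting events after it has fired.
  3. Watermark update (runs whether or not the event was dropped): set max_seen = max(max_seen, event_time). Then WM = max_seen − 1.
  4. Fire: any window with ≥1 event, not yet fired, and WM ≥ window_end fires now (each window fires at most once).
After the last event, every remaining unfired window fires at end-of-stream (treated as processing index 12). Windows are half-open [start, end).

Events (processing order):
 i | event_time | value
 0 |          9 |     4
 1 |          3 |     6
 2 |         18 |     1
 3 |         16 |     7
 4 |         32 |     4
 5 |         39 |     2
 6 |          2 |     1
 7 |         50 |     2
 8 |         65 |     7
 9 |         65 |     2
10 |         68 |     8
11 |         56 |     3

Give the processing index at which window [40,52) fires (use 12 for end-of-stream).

i=0 t=9 v=4: → [9,21),[8,20),[7,19),[6,18),[5,17),[4,16),[3,15),[2,14),[1,13),[0,12); WM=8
i=1 t=3 v=6: DROP (t<8-1); WM=8
i=2 t=18 v=1: → [18,30),[17,29),[16,28),[15,27),[14,26),[13,25),[12,24),[11,23),[10,22),[9,21),[8,20),[7,19); WM=17; [0,12) fires=4 [1,13) fires=4 [2,14) fires=4 [3,15) fires=4 [4,16) fires=4 [5,17) fires=4
i=3 t=16 v=7: → [16,28),[15,27),[14,26),[13,25),[12,24),[11,23),[10,22),[9,21),[8,20),[7,19),[6,18),[5,17); WM=17
i=4 t=32 v=4: → [32,44),[31,43),[30,42),[29,41),[28,40),[27,39),[26,38),[25,37),[24,36),[23,35),[22,34),[21,33); WM=31; [6,18) fires=7 [7,19) fires=7 [8,20) fires=7 [9,21) fires=7 [10,22) fires=7 [11,23) fires=7 [12,24) fires=7 [13,25) fires=7 [14,26) fires=7 [15,27) fires=7 [16,28) fires=7 [17,29) fires=1 [18,30) fires=1
i=5 t=39 v=2: → [39,51),[38,50),[37,49),[36,48),[35,47),[34,46),[33,45),[32,44),[31,43),[30,42),[29,41),[28,40); WM=38; [21,33) fires=4 [22,34) fires=4 [23,35) fires=4 [24,36) fires=4 [25,37) fires=4 [26,38) fires=4
i=6 t=2 v=1: DROP (t<38-1); WM=38
i=7 t=50 v=2: → [50,62),[49,61),[48,60),[47,59),[46,58),[45,57),[44,56),[43,55),[42,54),[41,53),[40,52),[39,51); WM=49; [27,39) fires=4 [28,40) fires=4 [29,41) fires=4 [30,42) fires=4 [31,43) fires=4 [32,44) fires=4 [33,45) fires=2 [34,46) fires=2 [35,47) fires=2 [36,48) fires=2 [37,49) fires=2
i=8 t=65 v=7: → [65,77),[64,76),[63,75),[62,74),[61,73),[60,72),[59,71),[58,70),[57,69),[56,68),[55,67),[54,66); WM=64; [38,50) fires=2 [39,51) fires=2 [40,52) fires=2 [41,53) fires=2 [42,54) fires=2 [43,55) fires=2 [44,56) fires=2 [45,57) fires=2 [46,58) fires=2 [47,59) fires=2 [48,60) fires=2 [49,61) fires=2 [50,62) fires=2
i=9 t=65 v=2: → [65,77),[64,76),[63,75),[62,74),[61,73),[60,72),[59,71),[58,70),[57,69),[56,68),[55,67),[54,66); WM=64
i=10 t=68 v=8: → [68,80),[67,79),[66,78),[65,77),[64,76),[63,75),[62,74),[61,73),[60,72),[59,71),[58,70),[57,69); WM=67; [54,66) fires=7 [55,67) fires=7
i=11 t=56 v=3: DROP (t<67-1); WM=67

8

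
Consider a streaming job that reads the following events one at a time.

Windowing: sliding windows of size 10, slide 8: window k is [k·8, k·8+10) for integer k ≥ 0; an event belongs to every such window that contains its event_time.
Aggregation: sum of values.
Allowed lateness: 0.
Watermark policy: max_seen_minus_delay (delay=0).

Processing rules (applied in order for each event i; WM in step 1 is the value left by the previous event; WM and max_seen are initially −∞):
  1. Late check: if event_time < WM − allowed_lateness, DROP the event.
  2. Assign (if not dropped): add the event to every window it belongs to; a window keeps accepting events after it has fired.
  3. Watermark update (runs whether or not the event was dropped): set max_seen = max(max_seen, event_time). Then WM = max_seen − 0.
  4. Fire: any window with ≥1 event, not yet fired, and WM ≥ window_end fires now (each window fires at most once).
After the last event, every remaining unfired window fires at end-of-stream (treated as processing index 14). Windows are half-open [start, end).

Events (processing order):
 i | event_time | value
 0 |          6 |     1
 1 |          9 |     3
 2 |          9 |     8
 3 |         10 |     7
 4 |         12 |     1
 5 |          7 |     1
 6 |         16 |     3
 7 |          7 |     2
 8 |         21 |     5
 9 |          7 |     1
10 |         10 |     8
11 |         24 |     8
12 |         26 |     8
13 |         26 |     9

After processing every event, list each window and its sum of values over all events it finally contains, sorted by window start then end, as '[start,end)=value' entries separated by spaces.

i=0 t=6 v=1: → [0,10); WM=6
i=1 t=9 v=3: → [8,18),[0,10); WM=9
i=2 t=9 v=8: → [8,18),[0,10); WM=9
i=3 t=10 v=7: → [8,18); WM=10; [0,10) fires=12
i=4 t=12 v=1: → [8,18); WM=12
i=5 t=7 v=1: DROP (t<12-0); WM=12
i=6 t=16 v=3: → [16,26),[8,18); WM=16
i=7 t=7 v=2: DROP (t<16-0); WM=16
i=8 t=21 v=5: → [16,26); WM=21; [8,18) fires=22
i=9 t=7 v=1: DROP (t<21-0); WM=21
i=10 t=10 v=8: DROP (t<21-0); WM=21
i=11 t=24 v=8: → [24,34),[16,26); WM=24
i=12 t=26 v=8: → [24,34); WM=26; [16,26) fires=16
i=13 t=26 v=9: → [24,34); WM=26

[0,10)=12 [8,18)=22 [16,26)=16 [24,34)=25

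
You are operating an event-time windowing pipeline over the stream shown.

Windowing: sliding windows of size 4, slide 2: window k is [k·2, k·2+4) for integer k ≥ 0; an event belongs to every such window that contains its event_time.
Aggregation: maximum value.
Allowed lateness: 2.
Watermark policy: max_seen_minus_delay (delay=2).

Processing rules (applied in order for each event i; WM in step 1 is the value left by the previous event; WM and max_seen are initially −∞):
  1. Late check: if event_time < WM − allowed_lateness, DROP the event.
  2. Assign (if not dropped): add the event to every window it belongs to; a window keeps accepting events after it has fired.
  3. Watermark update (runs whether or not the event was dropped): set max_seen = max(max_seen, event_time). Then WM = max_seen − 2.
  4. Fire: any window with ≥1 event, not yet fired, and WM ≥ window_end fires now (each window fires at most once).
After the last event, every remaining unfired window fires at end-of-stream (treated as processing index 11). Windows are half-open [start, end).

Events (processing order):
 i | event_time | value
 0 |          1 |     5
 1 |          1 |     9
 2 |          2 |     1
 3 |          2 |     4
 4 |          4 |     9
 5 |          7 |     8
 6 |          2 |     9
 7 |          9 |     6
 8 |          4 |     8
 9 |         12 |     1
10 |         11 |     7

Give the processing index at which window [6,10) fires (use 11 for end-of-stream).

9

i=0 t=1 v=5: → [0,4); WM=-1
i=1 t=1 v=9: → [0,4); WM=-1
i=2 t=2 v=1: → [2,6),[0,4); WM=0
i=3 t=2 v=4: → [2,6),[0,4); WM=0
i=4 t=4 v=9: → [4,8),[2,6); WM=2
i=5 t=7 v=8: → [6,10),[4,8); WM=5; [0,4) fires=9
i=6 t=2 v=9: DROP (t<5-2); WM=5
i=7 t=9 v=6: → [8,12),[6,10); WM=7; [2,6) fires=9
i=8 t=4 v=8: DROP (t<7-2); WM=7
i=9 t=12 v=1: → [12,16),[10,14); WM=10; [4,8) fires=9 [6,10) fires=8
i=10 t=11 v=7: → [10,14),[8,12); WM=10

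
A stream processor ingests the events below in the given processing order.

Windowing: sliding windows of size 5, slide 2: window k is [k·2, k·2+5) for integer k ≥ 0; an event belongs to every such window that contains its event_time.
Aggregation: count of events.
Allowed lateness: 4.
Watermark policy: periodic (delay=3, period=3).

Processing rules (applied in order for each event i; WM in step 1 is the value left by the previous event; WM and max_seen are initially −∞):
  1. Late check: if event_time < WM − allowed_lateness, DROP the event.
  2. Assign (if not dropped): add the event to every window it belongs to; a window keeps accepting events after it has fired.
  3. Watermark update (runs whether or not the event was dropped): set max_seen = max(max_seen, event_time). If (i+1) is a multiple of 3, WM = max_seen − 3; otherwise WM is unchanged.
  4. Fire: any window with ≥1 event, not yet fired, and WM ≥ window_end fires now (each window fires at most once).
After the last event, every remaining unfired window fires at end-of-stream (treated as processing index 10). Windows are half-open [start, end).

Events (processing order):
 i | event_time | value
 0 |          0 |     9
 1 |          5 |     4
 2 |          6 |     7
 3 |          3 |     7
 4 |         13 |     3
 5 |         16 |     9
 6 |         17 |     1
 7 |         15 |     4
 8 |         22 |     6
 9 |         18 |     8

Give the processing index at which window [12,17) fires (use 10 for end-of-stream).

8

i=0 t=0 v=9: → [0,5); WM=−∞
i=1 t=5 v=4: → [4,9),[2,7); WM=−∞
i=2 t=6 v=7: → [6,11),[4,9),[2,7); WM=3
i=3 t=3 v=7: → [2,7),[0,5); WM=3
i=4 t=13 v=3: → [12,17),[10,15); WM=3
i=5 t=16 v=9: → [16,21),[14,19),[12,17); WM=13; [0,5) fires=2 [2,7) fires=3 [4,9) fires=2 [6,11) fires=1
i=6 t=17 v=1: → [16,21),[14,19); WM=13
i=7 t=15 v=4: → [14,19),[12,17); WM=13
i=8 t=22 v=6: → [22,27),[20,25),[18,23); WM=19; [10,15) fires=1 [12,17) fires=3 [14,19) fires=3
i=9 t=18 v=8: → [18,23),[16,21),[14,19); WM=19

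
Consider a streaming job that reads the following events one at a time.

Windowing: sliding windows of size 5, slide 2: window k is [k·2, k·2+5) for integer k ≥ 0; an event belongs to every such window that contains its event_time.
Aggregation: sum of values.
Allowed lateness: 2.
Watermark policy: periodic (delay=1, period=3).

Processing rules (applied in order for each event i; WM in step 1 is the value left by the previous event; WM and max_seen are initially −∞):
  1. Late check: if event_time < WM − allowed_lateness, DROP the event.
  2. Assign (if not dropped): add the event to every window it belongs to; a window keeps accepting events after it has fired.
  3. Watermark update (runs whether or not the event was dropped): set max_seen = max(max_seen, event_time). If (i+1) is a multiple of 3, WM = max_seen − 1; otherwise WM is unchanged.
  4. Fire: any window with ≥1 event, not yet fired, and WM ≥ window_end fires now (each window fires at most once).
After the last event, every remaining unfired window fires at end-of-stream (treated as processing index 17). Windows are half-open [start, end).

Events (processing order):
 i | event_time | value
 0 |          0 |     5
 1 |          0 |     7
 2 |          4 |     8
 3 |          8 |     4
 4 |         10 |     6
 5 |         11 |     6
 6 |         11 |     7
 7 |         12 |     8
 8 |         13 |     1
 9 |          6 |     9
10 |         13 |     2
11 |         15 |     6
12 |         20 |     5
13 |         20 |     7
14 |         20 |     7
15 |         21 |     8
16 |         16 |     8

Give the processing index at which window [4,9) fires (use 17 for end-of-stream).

i=0 t=0 v=5: → [0,5); WM=−∞
i=1 t=0 v=7: → [0,5); WM=−∞
i=2 t=4 v=8: → [4,9),[2,7),[0,5); WM=3
i=3 t=8 v=4: → [8,13),[6,11),[4,9); WM=3
i=4 t=10 v=6: → [10,15),[8,13),[6,11); WM=3
i=5 t=11 v=6: → [10,15),[8,13); WM=10; [0,5) fires=20 [2,7) fires=8 [4,9) fires=12
i=6 t=11 v=7: → [10,15),[8,13); WM=10
i=7 t=12 v=8: → [12,17),[10,15),[8,13); WM=10
i=8 t=13 v=1: → [12,17),[10,15); WM=12; [6,11) fires=10
i=9 t=6 v=9: DROP (t<12-2); WM=12
i=10 t=13 v=2: → [12,17),[10,15); WM=12
i=11 t=15 v=6: → [14,19),[12,17); WM=14; [8,13) fires=31
i=12 t=20 v=5: → [20,25),[18,23),[16,21); WM=14
i=13 t=20 v=7: → [20,25),[18,23),[16,21); WM=14
i=14 t=20 v=7: → [20,25),[18,23),[16,21); WM=19; [10,15) fires=30 [12,17) fires=17 [14,19) fires=6
i=15 t=21 v=8: → [20,25),[18,23); WM=19
i=16 t=16 v=8: DROP (t<19-2); WM=19

5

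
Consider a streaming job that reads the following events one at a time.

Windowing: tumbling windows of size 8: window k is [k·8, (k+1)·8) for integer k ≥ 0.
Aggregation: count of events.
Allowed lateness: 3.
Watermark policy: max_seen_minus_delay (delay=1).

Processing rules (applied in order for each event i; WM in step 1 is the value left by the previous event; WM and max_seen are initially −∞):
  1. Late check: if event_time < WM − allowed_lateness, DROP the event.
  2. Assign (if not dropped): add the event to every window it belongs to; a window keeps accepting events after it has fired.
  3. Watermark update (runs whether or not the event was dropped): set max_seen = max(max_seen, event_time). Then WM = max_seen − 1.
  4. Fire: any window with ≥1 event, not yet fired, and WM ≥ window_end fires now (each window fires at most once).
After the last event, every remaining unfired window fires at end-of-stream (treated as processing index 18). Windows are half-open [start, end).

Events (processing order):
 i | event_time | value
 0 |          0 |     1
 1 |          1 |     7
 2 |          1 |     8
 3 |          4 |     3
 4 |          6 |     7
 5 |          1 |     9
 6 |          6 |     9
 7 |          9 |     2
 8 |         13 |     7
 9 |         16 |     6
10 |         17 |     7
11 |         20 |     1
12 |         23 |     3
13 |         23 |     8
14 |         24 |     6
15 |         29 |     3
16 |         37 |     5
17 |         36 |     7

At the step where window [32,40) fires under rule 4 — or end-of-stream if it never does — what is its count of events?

i=0 t=0 v=1: → [0,8); WM=-1
i=1 t=1 v=7: → [0,8); WM=0
i=2 t=1 v=8: → [0,8); WM=0
i=3 t=4 v=3: → [0,8); WM=3
i=4 t=6 v=7: → [0,8); WM=5
i=5 t=1 v=9: DROP (t<5-3); WM=5
i=6 t=6 v=9: → [0,8); WM=5
i=7 t=9 v=2: → [8,16); WM=8; [0,8) fires=6
i=8 t=13 v=7: → [8,16); WM=12
i=9 t=16 v=6: → [16,24); WM=15
i=10 t=17 v=7: → [16,24); WM=16; [8,16) fires=2
i=11 t=20 v=1: → [16,24); WM=19
i=12 t=23 v=3: → [16,24); WM=22
i=13 t=23 v=8: → [16,24); WM=22
i=14 t=24 v=6: → [24,32); WM=23
i=15 t=29 v=3: → [24,32); WM=28; [16,24) fires=5
i=16 t=37 v=5: → [32,40); WM=36; [24,32) fires=2
i=17 t=36 v=7: → [32,40); WM=36

2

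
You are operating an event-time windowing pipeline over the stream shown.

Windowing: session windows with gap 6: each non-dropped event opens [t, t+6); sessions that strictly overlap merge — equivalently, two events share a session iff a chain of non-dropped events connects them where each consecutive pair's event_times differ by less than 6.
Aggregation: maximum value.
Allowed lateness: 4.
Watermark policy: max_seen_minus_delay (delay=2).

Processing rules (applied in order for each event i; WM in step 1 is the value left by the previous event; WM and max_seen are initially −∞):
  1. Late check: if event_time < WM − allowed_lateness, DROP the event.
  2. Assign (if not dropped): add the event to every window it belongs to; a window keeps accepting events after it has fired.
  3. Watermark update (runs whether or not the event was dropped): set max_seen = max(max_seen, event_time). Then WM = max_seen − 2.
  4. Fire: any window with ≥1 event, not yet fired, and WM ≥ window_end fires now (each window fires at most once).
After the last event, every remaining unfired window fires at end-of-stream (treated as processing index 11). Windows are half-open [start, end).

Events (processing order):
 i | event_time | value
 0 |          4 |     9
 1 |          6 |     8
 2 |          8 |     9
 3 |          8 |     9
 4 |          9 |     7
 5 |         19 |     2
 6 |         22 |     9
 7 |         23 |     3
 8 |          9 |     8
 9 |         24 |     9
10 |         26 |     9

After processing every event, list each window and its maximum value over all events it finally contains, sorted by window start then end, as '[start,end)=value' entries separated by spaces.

i=0 t=4 v=9: → [4,10); WM=2
i=1 t=6 v=8: → [4,12); WM=4
i=2 t=8 v=9: → [4,14); WM=6
i=3 t=8 v=9: → [4,14); WM=6
i=4 t=9 v=7: → [4,15); WM=7
i=5 t=19 v=2: → [19,25); WM=17
i=6 t=22 v=9: → [19,28); WM=20
i=7 t=23 v=3: → [19,29); WM=21
i=8 t=9 v=8: DROP (t<21-4); WM=21
i=9 t=24 v=9: → [19,30); WM=22
i=10 t=26 v=9: → [19,32); WM=24

[4,15)=9 [19,32)=9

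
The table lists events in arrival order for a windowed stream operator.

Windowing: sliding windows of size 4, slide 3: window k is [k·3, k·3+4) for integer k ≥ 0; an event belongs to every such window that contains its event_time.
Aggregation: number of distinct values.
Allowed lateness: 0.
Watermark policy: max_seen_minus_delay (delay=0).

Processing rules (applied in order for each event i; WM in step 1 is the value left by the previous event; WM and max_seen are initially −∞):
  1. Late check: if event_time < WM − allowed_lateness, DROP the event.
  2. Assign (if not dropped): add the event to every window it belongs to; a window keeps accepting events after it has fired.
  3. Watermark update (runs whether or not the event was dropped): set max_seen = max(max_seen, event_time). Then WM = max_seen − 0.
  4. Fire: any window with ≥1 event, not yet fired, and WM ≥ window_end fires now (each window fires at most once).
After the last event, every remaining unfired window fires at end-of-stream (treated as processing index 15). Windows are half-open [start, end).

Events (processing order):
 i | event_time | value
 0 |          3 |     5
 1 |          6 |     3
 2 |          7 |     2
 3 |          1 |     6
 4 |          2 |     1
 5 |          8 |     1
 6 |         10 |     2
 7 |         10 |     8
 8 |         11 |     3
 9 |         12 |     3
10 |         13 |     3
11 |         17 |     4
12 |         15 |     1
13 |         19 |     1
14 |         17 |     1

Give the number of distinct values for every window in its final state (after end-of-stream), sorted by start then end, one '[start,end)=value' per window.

[0,4)=1 [3,7)=2 [6,10)=3 [9,13)=3 [12,16)=1 [15,19)=1 [18,22)=1

i=0 t=3 v=5: → [3,7),[0,4); WM=3
i=1 t=6 v=3: → [6,10),[3,7); WM=6; [0,4) fires=1
i=2 t=7 v=2: → [6,10); WM=7; [3,7) fires=2
i=3 t=1 v=6: DROP (t<7-0); WM=7
i=4 t=2 v=1: DROP (t<7-0); WM=7
i=5 t=8 v=1: → [6,10); WM=8
i=6 t=10 v=2: → [9,13); WM=10; [6,10) fires=3
i=7 t=10 v=8: → [9,13); WM=10
i=8 t=11 v=3: → [9,13); WM=11
i=9 t=12 v=3: → [12,16),[9,13); WM=12
i=10 t=13 v=3: → [12,16); WM=13; [9,13) fires=3
i=11 t=17 v=4: → [15,19); WM=17; [12,16) fires=1
i=12 t=15 v=1: DROP (t<17-0); WM=17
i=13 t=19 v=1: → [18,22); WM=19; [15,19) fires=1
i=14 t=17 v=1: DROP (t<19-0); WM=19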